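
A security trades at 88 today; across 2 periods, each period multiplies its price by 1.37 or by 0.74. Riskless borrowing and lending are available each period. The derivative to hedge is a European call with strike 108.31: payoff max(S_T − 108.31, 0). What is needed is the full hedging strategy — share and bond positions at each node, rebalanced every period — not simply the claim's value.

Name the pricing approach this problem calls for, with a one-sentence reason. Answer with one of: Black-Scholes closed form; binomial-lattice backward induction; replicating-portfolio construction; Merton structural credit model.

framework: replicating-portfolio construction

Key observation: the deliverable is the dynamic trading strategy on the 2-step tree (spot 88, moves 1.37 and 0.74), so the valuation must go through the node-by-node replicating-portfolio solve.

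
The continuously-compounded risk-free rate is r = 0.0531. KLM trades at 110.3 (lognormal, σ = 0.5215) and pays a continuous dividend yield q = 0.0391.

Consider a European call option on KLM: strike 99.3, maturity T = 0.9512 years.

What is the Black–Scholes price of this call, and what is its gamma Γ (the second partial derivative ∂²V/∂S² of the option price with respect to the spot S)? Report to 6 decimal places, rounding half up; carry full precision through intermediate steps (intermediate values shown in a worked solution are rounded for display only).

σ√T = 0.5215·√0.9512 = 0.508616
d₁ = (ln(S/K) + (r−q+σ²/2)T) / (σ√T) = (ln(110.3/99.3) + (0.0531−0.0391+0.5215²/2)·0.9512) / 0.508616 = (0.105058 + 0.142662) / 0.508616 = 0.487048
d₂ = d₁ − σ√T = 0.487048 − 0.508616 = -0.021569
e^{−rT} = 0.950746
e^{−qT} = 0.963491
N(d₁) = 0.686888,  N(d₂) = 0.491396
Call price V = S·e^{−qT}·N(d₁) − K·e^{−rT}·N(d₂) = 72.997677 − 46.392233 = 26.605444
φ(d₁) = (1/√(2π))·e^{−d₁²/2} = 0.354323
Γ = e^{−qT}·φ(d₁) / (S·σ·√T) = 0.006085

price = 26.605444
Γ = 0.006085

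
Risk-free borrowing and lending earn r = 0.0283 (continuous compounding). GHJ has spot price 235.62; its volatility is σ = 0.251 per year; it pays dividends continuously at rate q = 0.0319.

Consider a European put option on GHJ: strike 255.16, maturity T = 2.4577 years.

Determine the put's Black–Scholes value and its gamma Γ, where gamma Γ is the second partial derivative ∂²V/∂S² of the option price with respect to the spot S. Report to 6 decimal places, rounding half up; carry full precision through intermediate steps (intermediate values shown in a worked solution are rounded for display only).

price = 46.517090
Γ = 0.003977

σ√T = 0.251·√2.4577 = 0.393494
d₁ = (ln(S/K) + (r−q+σ²/2)T) / (σ√T) = (ln(235.62/255.16) + (0.0283−0.0319+0.251²/2)·2.4577) / 0.393494 = (-0.079670 + 0.068571) / 0.393494 = -0.028207
d₂ = d₁ − σ√T = -0.028207 − 0.393494 = -0.421701
e^{−rT} = 0.932811
e^{−qT} = 0.924594
N(−d₁) = 0.511252,  N(−d₂) = 0.663378
Put price V = K·e^{−rT}·N(−d₂) − S·e^{−qT}·N(−d₁) = 157.894692 − 111.377602 = 46.517090
φ(d₁) = (1/√(2π))·e^{−d₁²/2} = 0.398784
Γ = e^{−qT}·φ(d₁) / (S·σ·√T) = 0.003977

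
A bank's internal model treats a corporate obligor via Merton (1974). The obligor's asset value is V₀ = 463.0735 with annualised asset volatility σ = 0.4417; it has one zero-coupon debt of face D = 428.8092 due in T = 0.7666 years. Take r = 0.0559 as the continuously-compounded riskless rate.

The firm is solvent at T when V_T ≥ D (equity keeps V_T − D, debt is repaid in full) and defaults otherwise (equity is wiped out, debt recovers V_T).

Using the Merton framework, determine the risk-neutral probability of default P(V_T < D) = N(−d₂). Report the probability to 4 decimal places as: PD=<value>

Apply the equity-as-call identities (strike 428.8092, horizon 0.7666 years):
d₁ = [ln(V₀/D) + (r + σ²/2)T] / (σ√T)
   = [ln(463.0735/428.8092) + (0.0559 + 0.5·0.4417²)·0.7666] / (0.4417·√0.7666)
   = [0.076874 + 0.117634] / 0.386734 = 0.502951
d₂ = d₁ − σ√T = 0.502951 − 0.386734 = 0.116218
risk-neutral PD = N(−d₂) = N(-0.116218) = 0.453740

PD=0.4537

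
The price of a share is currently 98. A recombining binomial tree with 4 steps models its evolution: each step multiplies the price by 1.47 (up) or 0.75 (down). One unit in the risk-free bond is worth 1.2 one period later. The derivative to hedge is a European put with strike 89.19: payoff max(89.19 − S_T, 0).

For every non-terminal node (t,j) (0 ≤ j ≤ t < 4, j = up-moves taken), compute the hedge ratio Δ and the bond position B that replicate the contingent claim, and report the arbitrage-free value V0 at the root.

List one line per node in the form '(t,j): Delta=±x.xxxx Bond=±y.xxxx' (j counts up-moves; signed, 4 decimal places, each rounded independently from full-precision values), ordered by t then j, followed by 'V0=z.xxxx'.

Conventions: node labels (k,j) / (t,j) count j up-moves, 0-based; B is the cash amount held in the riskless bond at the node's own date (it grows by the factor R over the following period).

(0,0): Delta=-0.0743 Bond=9.6450
(1,0): Delta=-0.2297 Bond=22.9954
(1,1): Delta=-0.0268 Bond=4.7211
(2,0): Delta=-0.6072 Bond=48.4060
(2,1): Delta=-0.1141 Bond=15.1076
(2,2): Delta=0.0000 Bond=0.0000
(3,0): Delta=-1.0000 Bond=74.3250
(3,1): Delta=-0.4870 Bond=48.3444
(3,2): Delta=0.0000 Bond=0.0000
(3,3): Delta=0.0000 Bond=0.0000
V0=2.3614

Under the risk-neutral measure, an up-move has probability p* = (R−d)/(u−d) = 0.6250 and values discount at R = 1.2.
At maturity the claim pays: V(4,0)=58.1822, V(4,1)=28.4147, V(4,2)=0.0000, V(4,3)=0.0000, V(4,4)=0.0000
  t=3,j=0: stock 41.3438 → up 60.7753 (V=28.4147), down 31.0078 (V=58.1822). Price 32.9813; hedge Δ=-1.0000, bond B=74.3250.
  t=3,j=1: stock 81.0337 → up 119.1196 (V=0.0000), down 60.7753 (V=28.4147). Price 8.8796; hedge Δ=-0.4870, bond B=48.3444.
  t=3,j=2: stock 158.8261 → up 233.4744 (V=0.0000), down 119.1196 (V=0.0000). Price 0.0000; hedge Δ=0.0000, bond B=0.0000.
  t=3,j=3: stock 311.2993 → up 457.6099 (V=0.0000), down 233.4744 (V=0.0000). Price 0.0000; hedge Δ=0.0000, bond B=0.0000.
  t=2,j=0: stock 55.1250 → up 81.0337 (V=8.8796), down 41.3438 (V=32.9813). Price 14.9314; hedge Δ=-0.6072, bond B=48.4060.
  t=2,j=1: stock 108.0450 → up 158.8262 (V=0.0000), down 81.0337 (V=8.8796). Price 2.7749; hedge Δ=-0.1141, bond B=15.1076.
  t=2,j=2: stock 211.7682 → up 311.2993 (V=0.0000), down 158.8261 (V=0.0000). Price 0.0000; hedge Δ=0.0000, bond B=0.0000.
  t=1,j=0: stock 73.5000 → up 108.0450 (V=2.7749), down 55.1250 (V=14.9314). Price 6.1113; hedge Δ=-0.2297, bond B=22.9954.
  t=1,j=1: stock 144.0600 → up 211.7682 (V=0.0000), down 108.0450 (V=2.7749). Price 0.8671; hedge Δ=-0.0268, bond B=4.7211.
  t=0,j=0: stock 98.0000 → up 144.0600 (V=0.8671), down 73.5000 (V=6.1113). Price 2.3614; hedge Δ=-0.0743, bond B=9.6450.
Sanity check at the root: Δ(0,0)·S0 + B(0,0) reproduces V0 = 2.3614.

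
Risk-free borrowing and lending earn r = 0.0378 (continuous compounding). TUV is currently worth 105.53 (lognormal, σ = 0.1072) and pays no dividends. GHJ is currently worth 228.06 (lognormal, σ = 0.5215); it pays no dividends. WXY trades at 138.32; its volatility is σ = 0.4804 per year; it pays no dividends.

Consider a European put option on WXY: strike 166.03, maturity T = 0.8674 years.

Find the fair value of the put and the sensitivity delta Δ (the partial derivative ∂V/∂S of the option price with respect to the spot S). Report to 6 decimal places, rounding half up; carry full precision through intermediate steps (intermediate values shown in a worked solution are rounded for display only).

σ√T = 0.4804·√0.8674 = 0.447417
d₁ = (ln(S/K) + (r+σ²/2)T) / (σ√T) = (ln(138.32/166.03) + (0.0378+0.4804²/2)·0.8674) / 0.447417 = (-0.182599 + 0.132879) / 0.447417 = -0.111126
d₂ = d₁ − σ√T = -0.111126 − 0.447417 = -0.558544
e^{−rT} = 0.967744
N(−d₁) = 0.544242,  N(−d₂) = 0.711763
Put price V = K·e^{−rT}·N(−d₂) − S·N(−d₁) = 114.362246 − 75.279543 = 39.082704
Δ = −N(−d₁) = -0.544242

price = 39.082704
Δ = -0.544242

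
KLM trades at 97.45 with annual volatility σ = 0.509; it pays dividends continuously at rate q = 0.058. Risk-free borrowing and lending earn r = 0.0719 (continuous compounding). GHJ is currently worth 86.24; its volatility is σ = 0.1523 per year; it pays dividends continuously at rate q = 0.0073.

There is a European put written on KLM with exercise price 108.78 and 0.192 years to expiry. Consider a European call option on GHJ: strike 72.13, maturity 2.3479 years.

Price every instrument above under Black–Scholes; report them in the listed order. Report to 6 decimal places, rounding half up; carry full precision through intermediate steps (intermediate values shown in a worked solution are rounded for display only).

[KLM put K=108.78]
σ√T = 0.509·√0.192 = 0.223033
d₁ = (ln(S/K) + (r−q+σ²/2)T) / (σ√T) = (ln(97.45/108.78) + (0.0719−0.058+0.509²/2)·0.192) / 0.223033 = (-0.109988 + 0.027541) / 0.223033 = -0.369666
d₂ = d₁ − σ√T = -0.369666 − 0.223033 = -0.592698
e^{−rT} = 0.986290
e^{−qT} = 0.988926
N(−d₁) = 0.644184,  N(−d₂) = 0.723308
price = K·e^{−rT}·N(−d₂) − S·e^{−qT}·N(−d₁) = 77.602773 − 62.080555 = 15.522218
[GHJ call K=72.13]
σ√T = 0.1523·√2.3479 = 0.233367
d₁ = (ln(S/K) + (r−q+σ²/2)T) / (σ√T) = (ln(86.24/72.13) + (0.0719−0.0073+0.1523²/2)·2.3479) / 0.233367 = (0.178664 + 0.178904) / 0.233367 = 1.532214
d₂ = d₁ − σ√T = 1.532214 − 0.233367 = 1.298847
e^{−rT} = 0.844666
e^{−qT} = 0.983006
N(d₁) = 0.937265,  N(d₂) = 0.903002
price = S·e^{−qT}·N(d₁) − K·e^{−rT}·N(d₂) = 79.456164 − 55.016071 = 24.440093

price(KLM put K=108.78) = 15.522218
price(GHJ call K=72.13) = 24.440093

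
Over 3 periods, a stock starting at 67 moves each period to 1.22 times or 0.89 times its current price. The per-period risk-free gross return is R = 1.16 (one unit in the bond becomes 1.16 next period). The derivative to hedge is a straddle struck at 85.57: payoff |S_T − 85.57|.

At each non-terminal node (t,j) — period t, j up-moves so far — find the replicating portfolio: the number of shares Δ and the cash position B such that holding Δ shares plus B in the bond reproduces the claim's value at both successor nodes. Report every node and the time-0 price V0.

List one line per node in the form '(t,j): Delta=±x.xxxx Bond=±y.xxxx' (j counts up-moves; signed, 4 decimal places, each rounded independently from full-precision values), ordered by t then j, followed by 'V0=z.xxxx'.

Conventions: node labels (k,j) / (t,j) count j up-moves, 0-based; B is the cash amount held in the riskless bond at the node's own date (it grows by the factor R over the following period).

(0,0): Delta=0.5446 Bond=-21.8486
(1,0): Delta=-0.7718 Bond=53.1521
(1,1): Delta=0.7580 Bond=-42.7880
(2,0): Delta=-1.0000 Bond=73.7672
(2,1): Delta=-0.7348 Bond=58.9651
(2,2): Delta=1.0000 Bond=-73.7672
V0=14.6392

Arbitrage-free pricing uses the up-move probability p* = (R−d)/(u−d) = 0.8182, discounting each step at R = 1.16.
Payoffs at expiry: V(3,0)=38.3371, V(3,1)=20.8237, V(3,2)=3.1833, V(3,3)=36.0918
Node (2,0) S=53.0707: V=(p*·20.8237+(1−p*)·38.3371)/1.16=20.6965; Δ=(20.8237−38.3371)/(64.7463−47.2329)=-1.0000; B=V−Δ·S=73.7672
Node (2,1) S=72.7486: V=(p*·3.1833+(1−p*)·20.8237)/1.16=5.5092; Δ=(3.1833−20.8237)/(88.7533−64.7463)=-0.7348; B=V−Δ·S=58.9651
Node (2,2) S=99.7228: V=(p*·36.0918+(1−p*)·3.1833)/1.16=25.9556; Δ=(36.0918−3.1833)/(121.6618−88.7533)=1.0000; B=V−Δ·S=-73.7672
Node (1,0) S=59.6300: V=(p*·5.5092+(1−p*)·20.6965)/1.16=7.1298; Δ=(5.5092−20.6965)/(72.7486−53.0707)=-0.7718; B=V−Δ·S=53.1521
Node (1,1) S=81.7400: V=(p*·25.9556+(1−p*)·5.5092)/1.16=19.1707; Δ=(25.9556−5.5092)/(99.7228−72.7486)=0.7580; B=V−Δ·S=-42.7880
Node (0,0) S=67.0000: V=(p*·19.1707+(1−p*)·7.1298)/1.16=14.6392; Δ=(19.1707−7.1298)/(81.7400−59.6300)=0.5446; B=V−Δ·S=-21.8486
Check: Δ(0,0)·S0 + B(0,0) = 14.6392 = V0.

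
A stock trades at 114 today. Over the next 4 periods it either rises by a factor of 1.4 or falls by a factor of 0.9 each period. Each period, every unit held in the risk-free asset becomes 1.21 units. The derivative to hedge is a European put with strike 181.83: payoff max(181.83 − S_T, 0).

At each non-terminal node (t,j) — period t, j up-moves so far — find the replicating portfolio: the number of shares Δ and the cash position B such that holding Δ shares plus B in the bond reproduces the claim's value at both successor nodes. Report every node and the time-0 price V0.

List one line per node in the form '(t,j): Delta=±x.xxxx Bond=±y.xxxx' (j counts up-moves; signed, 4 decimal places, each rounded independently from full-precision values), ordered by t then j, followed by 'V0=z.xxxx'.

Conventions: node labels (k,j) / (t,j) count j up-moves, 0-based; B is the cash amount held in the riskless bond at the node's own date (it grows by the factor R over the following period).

Since d<R<u, set p* = (R−d)/(u−d) = 0.6200; price each node as the discounted p*-expectation of its children.
Terminal payoffs: V(4,0)=107.0346, V(4,1)=65.4816, V(4,2)=0.8436, V(4,3)=0.0000, V(4,4)=0.0000
  t=3,j=0: stock 83.1060 → up 116.3484 (V=65.4816), down 74.7954 (V=107.0346). Price 67.1667; hedge Δ=-1.0000, bond B=150.2727.
  t=3,j=1: stock 129.2760 → up 180.9864 (V=0.8436), down 116.3484 (V=65.4816). Price 20.9967; hedge Δ=-1.0000, bond B=150.2727.
  t=3,j=2: stock 201.0960 → up 281.5344 (V=0.0000), down 180.9864 (V=0.8436). Price 0.2649; hedge Δ=-0.0084, bond B=1.9521.
  t=3,j=3: stock 312.8160 → up 437.9424 (V=0.0000), down 281.5344 (V=0.0000). Price 0.0000; hedge Δ=0.0000, bond B=0.0000.
  t=2,j=0: stock 92.3400 → up 129.2760 (V=20.9967), down 83.1060 (V=67.1667). Price 31.8523; hedge Δ=-1.0000, bond B=124.1923.
  t=2,j=1: stock 143.6400 → up 201.0960 (V=0.2649), down 129.2760 (V=20.9967). Price 6.7298; hedge Δ=-0.2887, bond B=48.1934.
  t=2,j=2: stock 223.4400 → up 312.8160 (V=0.0000), down 201.0960 (V=0.2649). Price 0.0832; hedge Δ=-0.0024, bond B=0.6131.
  t=1,j=0: stock 102.6000 → up 143.6400 (V=6.7298), down 92.3400 (V=31.8523). Price 13.4515; hedge Δ=-0.4897, bond B=63.6967.
  t=1,j=1: stock 159.6000 → up 223.4400 (V=0.0832), down 143.6400 (V=6.7298). Price 2.1561; hedge Δ=-0.0833, bond B=15.4492.
  t=0,j=0: stock 114.0000 → up 159.6000 (V=2.1561), down 102.6000 (V=13.4515). Price 5.3292; hedge Δ=-0.1982, bond B=27.9200.
Verification: the root portfolio costs Δ(0,0)·S0 + B(0,0) = 5.3292, matching V0.

(0,0): Delta=-0.1982 Bond=27.9200
(1,0): Delta=-0.4897 Bond=63.6967
(1,1): Delta=-0.0833 Bond=15.4492
(2,0): Delta=-1.0000 Bond=124.1923
(2,1): Delta=-0.2887 Bond=48.1934
(2,2): Delta=-0.0024 Bond=0.6131
(3,0): Delta=-1.0000 Bond=150.2727
(3,1): Delta=-1.0000 Bond=150.2727
(3,2): Delta=-0.0084 Bond=1.9521
(3,3): Delta=0.0000 Bond=0.0000
V0=5.3292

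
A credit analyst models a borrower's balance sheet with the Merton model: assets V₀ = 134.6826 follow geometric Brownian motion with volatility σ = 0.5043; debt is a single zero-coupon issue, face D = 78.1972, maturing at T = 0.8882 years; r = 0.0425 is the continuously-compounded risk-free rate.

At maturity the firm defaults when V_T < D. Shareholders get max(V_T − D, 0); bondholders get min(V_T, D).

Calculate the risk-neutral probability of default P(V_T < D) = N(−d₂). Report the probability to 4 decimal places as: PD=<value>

PD=0.1621

Apply the equity-as-call identities (strike 78.1972, horizon 0.8882 years):
d₁ = [ln(V₀/D) + (r + σ²/2)T] / (σ√T)
   = [ln(134.6826/78.1972) + (0.0425 + 0.5·0.5043²)·0.8882] / (0.5043·√0.8882)
   = [0.543687 + 0.150691] / 0.475274 = 1.461005
d₂ = d₁ − σ√T = 1.461005 − 0.475274 = 0.985731
risk-neutral PD = N(−d₂) = N(-0.985731) = 0.162133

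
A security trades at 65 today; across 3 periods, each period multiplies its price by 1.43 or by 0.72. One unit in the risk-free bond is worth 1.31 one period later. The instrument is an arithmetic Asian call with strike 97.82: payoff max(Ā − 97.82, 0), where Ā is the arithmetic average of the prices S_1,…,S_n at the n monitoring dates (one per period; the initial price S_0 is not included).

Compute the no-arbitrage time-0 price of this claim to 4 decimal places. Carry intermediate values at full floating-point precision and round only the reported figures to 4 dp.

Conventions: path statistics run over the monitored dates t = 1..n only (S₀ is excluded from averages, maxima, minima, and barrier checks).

No-arbitrage gives p* = (R−d)/(u−d) = 0.8310: enumerate every path, weight its payoff by its p*-probability, and discount by R^3.
Enumerate all 2^3 = 8 price paths (U = up ×1.43, D = down ×0.72); each path with k up-moves has probability p*^k·(1−p*)^(3−k).
DDD: Ā=34.9190, payoff=0.0000, prob=0.004828
UDD: Ā=69.3531, payoff=0.0000, prob=0.023738
DUD: Ā=53.9698, payoff=0.0000, prob=0.023738
UUD: Ā=107.1899, payoff=9.3699, prob=0.116711
DDU: Ā=42.8938, payoff=0.0000, prob=0.023738
UDU: Ā=85.1918, payoff=0.0000, prob=0.116711
DUU: Ā=69.8084, payoff=0.0000, prob=0.116711
UUU: Ā=138.6473, payoff=40.8273, prob=0.573827
Price = Σ prob·payoff / R^3 = 24.521389 / 2.248091 = 10.9076

price = 10.9076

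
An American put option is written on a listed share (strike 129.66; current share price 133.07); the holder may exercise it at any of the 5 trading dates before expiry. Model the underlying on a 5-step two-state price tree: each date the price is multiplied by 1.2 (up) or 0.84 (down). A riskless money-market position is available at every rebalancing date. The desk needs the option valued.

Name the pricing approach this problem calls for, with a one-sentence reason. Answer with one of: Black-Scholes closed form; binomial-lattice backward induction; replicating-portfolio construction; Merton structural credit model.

framework: binomial-lattice backward induction

Key observation: the exercise right at every one of the 5 steps is what matters: each node needs max(129.66 − S, continuation), which only the stepwise tree valuation starting from spot 133.07 delivers.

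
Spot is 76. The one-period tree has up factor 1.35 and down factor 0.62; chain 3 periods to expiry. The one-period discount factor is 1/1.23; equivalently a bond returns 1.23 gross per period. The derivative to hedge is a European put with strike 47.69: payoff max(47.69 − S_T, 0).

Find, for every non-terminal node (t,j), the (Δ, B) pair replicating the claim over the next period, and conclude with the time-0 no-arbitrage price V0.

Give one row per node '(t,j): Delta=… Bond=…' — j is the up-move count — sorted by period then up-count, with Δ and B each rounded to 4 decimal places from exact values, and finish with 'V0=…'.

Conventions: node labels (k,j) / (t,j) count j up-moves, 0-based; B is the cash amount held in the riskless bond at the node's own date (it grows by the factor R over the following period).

(0,0): Delta=-0.0339 Bond=2.9451
(1,0): Delta=-0.2458 Bond=13.6091
(1,1): Delta=-0.0147 Bond=1.6578
(2,0): Delta=-1.0000 Bond=38.7724
(2,1): Delta=-0.1777 Bond=12.4048
(2,2): Delta=0.0000 Bond=0.0000
V0=0.3709

The replicating-portfolio and risk-neutral prices coincide; use p* = (1.23−0.62)/(1.35−0.62) = 0.8356 for the latter.
At maturity the claim pays: V(3,0)=29.5771, V(3,1)=8.2506, V(3,2)=0.0000, V(3,3)=0.0000
Node (2,0) S=29.2144: V=(p*·8.2506+(1−p*)·29.5771)/1.23=9.5580; Δ=(8.2506−29.5771)/(39.4394−18.1129)=-1.0000; B=V−Δ·S=38.7724
Node (2,1) S=63.6120: V=(p*·0.0000+(1−p*)·8.2506)/1.23=1.1026; Δ=(0.0000−8.2506)/(85.8762−39.4394)=-0.1777; B=V−Δ·S=12.4048
Node (2,2) S=138.5100: V=(p*·0.0000+(1−p*)·0.0000)/1.23=0.0000; Δ=(0.0000−0.0000)/(186.9885−85.8762)=0.0000; B=V−Δ·S=0.0000
Node (1,0) S=47.1200: V=(p*·1.1026+(1−p*)·9.5580)/1.23=2.0265; Δ=(1.1026−9.5580)/(63.6120−29.2144)=-0.2458; B=V−Δ·S=13.6091
Node (1,1) S=102.6000: V=(p*·0.0000+(1−p*)·1.1026)/1.23=0.1474; Δ=(0.0000−1.1026)/(138.5100−63.6120)=-0.0147; B=V−Δ·S=1.6578
Node (0,0) S=76.0000: V=(p*·0.1474+(1−p*)·2.0265)/1.23=0.3709; Δ=(0.1474−2.0265)/(102.6000−47.1200)=-0.0339; B=V−Δ·S=2.9451
As a check, the time-0 holding Δ(0,0)·S0 + B(0,0) comes to 0.3709 — exactly V0.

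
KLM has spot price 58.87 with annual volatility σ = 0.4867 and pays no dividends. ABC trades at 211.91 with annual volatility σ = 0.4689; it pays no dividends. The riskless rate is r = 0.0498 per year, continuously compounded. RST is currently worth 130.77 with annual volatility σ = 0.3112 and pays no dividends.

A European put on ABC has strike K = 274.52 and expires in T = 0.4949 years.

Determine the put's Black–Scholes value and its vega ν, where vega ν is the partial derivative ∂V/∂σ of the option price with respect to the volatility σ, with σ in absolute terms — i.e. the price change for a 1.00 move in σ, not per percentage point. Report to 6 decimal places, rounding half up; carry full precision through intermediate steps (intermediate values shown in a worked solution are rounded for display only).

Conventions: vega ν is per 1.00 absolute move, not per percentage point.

σ√T = 0.4689·√0.4949 = 0.329867
d₁ = (ln(S/K) + (r+σ²/2)T) / (σ√T) = (ln(211.91/274.52) + (0.0498+0.4689²/2)·0.4949) / 0.329867 = (-0.258862 + 0.079052) / 0.329867 = -0.545099
d₂ = d₁ − σ√T = -0.545099 − 0.329867 = -0.874966
e^{−rT} = 0.975655
N(−d₁) = 0.707157,  N(−d₂) = 0.809204
Put price V = K·e^{−rT}·N(−d₂) − S·N(−d₁) = 216.734637 − 149.853721 = 66.880916
φ(d₁) = (1/√(2π))·e^{−d₁²/2} = 0.343865
ν = S·φ(d₁)·√T = 51.262359

price = 66.880916
ν = 51.262359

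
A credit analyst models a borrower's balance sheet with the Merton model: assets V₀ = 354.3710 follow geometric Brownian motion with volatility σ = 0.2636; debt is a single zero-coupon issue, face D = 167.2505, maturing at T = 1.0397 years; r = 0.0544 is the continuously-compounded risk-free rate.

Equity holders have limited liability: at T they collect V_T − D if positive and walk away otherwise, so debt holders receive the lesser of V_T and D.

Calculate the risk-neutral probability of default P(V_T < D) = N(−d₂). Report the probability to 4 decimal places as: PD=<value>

PD=0.0021

Apply the equity-as-call identities (strike 167.2505, horizon 1.0397 years):
d₁ = [ln(V₀/D) + (r + σ²/2)T] / (σ√T)
   = [ln(354.3710/167.2505) + (0.0544 + 0.5·0.2636²)·1.0397] / (0.2636·√1.0397)
   = [0.750852 + 0.092681] / 0.268782 = 3.138360
d₂ = d₁ − σ√T = 3.138360 − 0.268782 = 2.869578
risk-neutral PD = N(−d₂) = N(-2.869578) = 0.002055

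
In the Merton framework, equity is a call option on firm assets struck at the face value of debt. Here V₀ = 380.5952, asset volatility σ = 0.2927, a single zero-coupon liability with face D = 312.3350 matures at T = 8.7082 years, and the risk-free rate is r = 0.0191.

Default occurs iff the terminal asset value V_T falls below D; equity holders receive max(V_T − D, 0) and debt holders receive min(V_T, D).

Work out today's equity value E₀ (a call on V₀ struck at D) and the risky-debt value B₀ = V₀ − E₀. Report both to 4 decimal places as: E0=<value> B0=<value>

Equity is a call on the firm's assets struck at D = 312.3350:
d₁ = [ln(V₀/D) + (r + σ²/2)T] / (σ√T)
   = [ln(380.5952/312.3350) + (0.0191 + 0.5·0.2927²)·8.7082] / (0.2927·√8.7082)
   = [0.197660 + 0.539357] / 0.863748 = 0.853278
d₂ = d₁ − σ√T = 0.853278 − 0.863748 = -0.010470
N(d₁) = 0.803247,  N(d₂) = 0.495823,  e^(−rT) = 0.846770
E₀ = V₀·N(d₁) − D·e^(−rT)·N(d₂)
   = 380.5952·0.803247 − 312.3350·0.846770·0.495823 = 174.578866
B₀ = V₀ − E₀ = 380.5952 − 174.578866 = 206.016334

E0=174.5789 B0=206.0163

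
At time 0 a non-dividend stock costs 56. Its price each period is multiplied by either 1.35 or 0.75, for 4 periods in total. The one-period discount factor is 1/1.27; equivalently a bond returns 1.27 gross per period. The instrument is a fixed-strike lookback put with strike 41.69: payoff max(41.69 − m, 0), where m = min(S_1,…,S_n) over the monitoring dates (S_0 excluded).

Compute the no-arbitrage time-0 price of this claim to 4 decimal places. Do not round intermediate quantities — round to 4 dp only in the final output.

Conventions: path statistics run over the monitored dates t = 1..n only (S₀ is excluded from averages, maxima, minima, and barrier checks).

price = 0.0930

Set p* = 0.8667 (from d < R < u); the path-dependent value is the discounted p*-expectation over all price paths.
Enumerate all 2^4 = 16 price paths (U = up ×1.35, D = down ×0.75); each path with k up-moves has probability p*^k·(1−p*)^(4−k).
DDDD: m=17.7188, payoff=23.9713, prob=0.000316
UDDD: m=31.8938, payoff=9.7963, prob=0.002054
DUDD: m=31.8938, payoff=9.7963, prob=0.002054
UUDD: m=57.4087, payoff=0.0000, prob=0.013353
DDUD: m=31.5000, payoff=10.1900, prob=0.002054
UDUD: m=56.7000, payoff=0.0000, prob=0.013353
DUUD: m=42.0000, payoff=0.0000, prob=0.013353
UUUD: m=75.6000, payoff=0.0000, prob=0.086795
DDDU: m=23.6250, payoff=18.0650, prob=0.002054
UDDU: m=42.5250, payoff=0.0000, prob=0.013353
DUDU: m=42.0000, payoff=0.0000, prob=0.013353
UUDU: m=75.6000, payoff=0.0000, prob=0.086795
DDUU: m=31.5000, payoff=10.1900, prob=0.013353
UDUU: m=56.7000, payoff=0.0000, prob=0.086795
DUUU: m=42.0000, payoff=0.0000, prob=0.086795
UUUU: m=75.6000, payoff=0.0000, prob=0.564168
Price = Σ prob·payoff / R^4 = 0.241938 / 2.601446 = 0.0930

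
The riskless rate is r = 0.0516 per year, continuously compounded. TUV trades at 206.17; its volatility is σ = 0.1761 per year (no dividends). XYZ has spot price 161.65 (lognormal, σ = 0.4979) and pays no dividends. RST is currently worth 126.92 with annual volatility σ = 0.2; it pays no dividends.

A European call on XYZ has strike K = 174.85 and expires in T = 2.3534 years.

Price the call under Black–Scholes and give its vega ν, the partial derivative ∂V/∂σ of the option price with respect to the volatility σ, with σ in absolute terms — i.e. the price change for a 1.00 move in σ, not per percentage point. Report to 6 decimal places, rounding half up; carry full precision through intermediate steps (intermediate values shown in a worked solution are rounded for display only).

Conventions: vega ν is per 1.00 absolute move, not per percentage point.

σ√T = 0.4979·√2.3534 = 0.763818
d₁ = (ln(S/K) + (r+σ²/2)T) / (σ√T) = (ln(161.65/174.85) + (0.0516+0.4979²/2)·2.3534) / 0.763818 = (-0.078495 + 0.413145) / 0.763818 = 0.438127
d₂ = d₁ − σ√T = 0.438127 − 0.763818 = -0.325691
e^{−rT} = 0.885648
N(d₁) = 0.669353,  N(d₂) = 0.372329
Call price V = S·N(d₁) − K·e^{−rT}·N(d₂) = 108.200912 − 57.657246 = 50.543666
φ(d₁) = (1/√(2π))·e^{−d₁²/2} = 0.362433
ν = S·φ(d₁)·√T = 89.877511

price = 50.543666
ν = 89.877511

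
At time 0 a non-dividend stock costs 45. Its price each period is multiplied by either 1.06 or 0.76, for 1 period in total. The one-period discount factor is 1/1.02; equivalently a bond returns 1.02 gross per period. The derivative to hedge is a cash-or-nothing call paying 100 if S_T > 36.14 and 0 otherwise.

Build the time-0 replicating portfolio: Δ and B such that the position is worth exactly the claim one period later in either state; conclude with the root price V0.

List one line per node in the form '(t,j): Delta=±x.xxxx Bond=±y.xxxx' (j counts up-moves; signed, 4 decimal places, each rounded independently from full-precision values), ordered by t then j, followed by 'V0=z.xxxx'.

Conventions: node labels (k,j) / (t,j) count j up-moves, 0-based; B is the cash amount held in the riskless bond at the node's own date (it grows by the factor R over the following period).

(0,0): Delta=7.4074 Bond=-248.3660
V0=84.9673

Under the risk-neutral measure, an up-move has probability p* = (R−d)/(u−d) = 0.8667 and values discount at R = 1.02.
Terminal payoffs: V(1,0)=0.0000, V(1,1)=100.0000
(0,0): S=45.0000. Δ = (V_up−V_dn)/(S_up−S_dn) = (100.0000−0.0000)/(47.7000−34.2000) = 7.4074. V = [p*·100.0000 + (1−p*)·0.0000]/1.02 = 84.9673. B = V − Δ·S = -248.3660.
Verification: the root portfolio costs Δ(0,0)·S0 + B(0,0) = 84.9673, matching V0.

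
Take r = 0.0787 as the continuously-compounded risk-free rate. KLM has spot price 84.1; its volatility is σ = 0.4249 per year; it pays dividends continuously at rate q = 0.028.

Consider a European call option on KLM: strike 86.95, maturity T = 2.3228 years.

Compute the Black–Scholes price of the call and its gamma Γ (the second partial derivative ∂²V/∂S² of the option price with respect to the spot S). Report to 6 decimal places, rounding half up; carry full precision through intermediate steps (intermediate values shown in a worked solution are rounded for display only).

σ√T = 0.4249·√2.3228 = 0.647579
d₁ = (ln(S/K) + (r−q+σ²/2)T) / (σ√T) = (ln(84.1/86.95) + (0.0787−0.028+0.4249²/2)·2.3228) / 0.647579 = (-0.033327 + 0.327445) / 0.647579 = 0.454182
d₂ = d₁ − σ√T = 0.454182 − 0.647579 = -0.193397
e^{−rT} = 0.832931
e^{−qT} = 0.937031
N(d₁) = 0.675151,  N(d₂) = 0.423324
Call price V = S·e^{−qT}·N(d₁) − K·e^{−rT}·N(d₂) = 53.204832 − 30.658545 = 22.546287
φ(d₁) = (1/√(2π))·e^{−d₁²/2} = 0.359846
Γ = e^{−qT}·φ(d₁) / (S·σ·√T) = 0.006191

price = 22.546287
Γ = 0.006191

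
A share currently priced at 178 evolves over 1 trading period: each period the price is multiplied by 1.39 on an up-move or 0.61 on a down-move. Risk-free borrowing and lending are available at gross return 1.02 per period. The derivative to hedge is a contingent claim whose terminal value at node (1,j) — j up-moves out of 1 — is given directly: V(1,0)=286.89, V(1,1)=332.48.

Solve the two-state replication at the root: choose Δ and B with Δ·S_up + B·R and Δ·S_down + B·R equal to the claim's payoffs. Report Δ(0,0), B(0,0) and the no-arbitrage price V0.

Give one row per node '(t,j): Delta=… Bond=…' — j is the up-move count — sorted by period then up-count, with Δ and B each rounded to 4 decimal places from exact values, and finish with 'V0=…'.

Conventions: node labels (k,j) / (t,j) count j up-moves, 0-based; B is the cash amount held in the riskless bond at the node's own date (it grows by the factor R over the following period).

Arbitrage-free pricing uses the up-move probability p* = (R−d)/(u−d) = 0.5256, discounting each step at R = 1.02.
Terminal payoffs: V(1,0)=286.8900, V(1,1)=332.4800
Node (0,0) S=178.0000: V=(p*·332.4800+(1−p*)·286.8900)/1.02=304.7588; Δ=(332.4800−286.8900)/(247.4200−108.5800)=0.3284; B=V−Δ·S=246.3101
As a check, the time-0 holding Δ(0,0)·S0 + B(0,0) comes to 304.7588 — exactly V0.

(0,0): Delta=0.3284 Bond=246.3101
V0=304.7588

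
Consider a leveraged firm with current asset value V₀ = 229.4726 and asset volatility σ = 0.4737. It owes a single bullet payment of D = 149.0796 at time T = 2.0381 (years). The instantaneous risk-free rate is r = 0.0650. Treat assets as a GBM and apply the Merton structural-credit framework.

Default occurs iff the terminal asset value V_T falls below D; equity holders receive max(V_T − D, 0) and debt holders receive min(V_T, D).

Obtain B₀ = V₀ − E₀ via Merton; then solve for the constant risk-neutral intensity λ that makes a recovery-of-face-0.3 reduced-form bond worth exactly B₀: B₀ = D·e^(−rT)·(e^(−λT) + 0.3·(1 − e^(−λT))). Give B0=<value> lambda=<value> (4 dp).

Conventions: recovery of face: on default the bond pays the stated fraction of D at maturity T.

Equity is a call on the firm's assets struck at D = 149.0796:
d₁ = [ln(V₀/D) + (r + σ²/2)T] / (σ√T)
   = [ln(229.4726/149.0796) + (0.0650 + 0.5·0.4737²)·2.0381] / (0.4737·√2.0381)
   = [0.431303 + 0.361143] / 0.676264 = 1.171800
d₂ = d₁ − σ√T = 1.171800 − 0.676264 = 0.495537
N(d₁) = 0.879361,  N(d₂) = 0.689889,  e^(−rT) = 0.875924
E₀ = V₀·N(d₁) − D·e^(−rT)·N(d₂)
   = 229.4726·0.879361 − 149.0796·0.875924·0.689889 = 111.701995
B₀ = V₀ − E₀ = 229.4726 − 111.701995 = 117.770605
e^(−λT) = (B₀·e^(rT)/D − 0.3)/(1 − 0.3) = (117.7706·1.141652/149.0796 − 0.3)/0.7 = 0.85983962
λ = −ln(0.85983962)/2.0381 = 0.074093

B0=117.7706 lambda=0.0741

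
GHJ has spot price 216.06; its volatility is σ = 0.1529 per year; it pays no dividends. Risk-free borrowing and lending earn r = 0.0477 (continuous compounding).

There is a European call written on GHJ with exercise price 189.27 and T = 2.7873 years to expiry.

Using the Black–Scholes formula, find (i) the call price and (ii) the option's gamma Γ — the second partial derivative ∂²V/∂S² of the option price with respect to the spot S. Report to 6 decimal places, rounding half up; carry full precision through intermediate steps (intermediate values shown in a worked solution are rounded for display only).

σ√T = 0.1529·√2.7873 = 0.255270
d₁ = (ln(S/K) + (r+σ²/2)T) / (σ√T) = (ln(216.06/189.27) + (0.0477+0.1529²/2)·2.7873) / 0.255270 = (0.132382 + 0.165536) / 0.255270 = 1.167068
d₂ = d₁ − σ√T = 1.167068 − 0.255270 = 0.911798
e^{−rT} = 0.875505
N(d₁) = 0.878409,  N(d₂) = 0.819062
Call price V = S·N(d₁) − K·e^{−rT}·N(d₂) = 189.788944 − 135.724279 = 54.064665
φ(d₁) = (1/√(2π))·e^{−d₁²/2} = 0.201904
Γ = φ(d₁) / (S·σ·√T) = 0.003661

price = 54.064665
Γ = 0.003661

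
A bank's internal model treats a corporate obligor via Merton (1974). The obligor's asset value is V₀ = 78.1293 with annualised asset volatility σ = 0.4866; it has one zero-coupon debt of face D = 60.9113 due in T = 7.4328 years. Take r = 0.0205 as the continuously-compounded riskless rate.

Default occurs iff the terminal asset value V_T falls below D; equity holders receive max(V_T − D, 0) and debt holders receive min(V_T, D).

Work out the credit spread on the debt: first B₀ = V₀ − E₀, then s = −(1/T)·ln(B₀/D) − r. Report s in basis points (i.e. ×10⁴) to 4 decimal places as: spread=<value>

Apply the equity-as-call identities (strike 60.9113, horizon 7.4328 years):
d₁ = [ln(V₀/D) + (r + σ²/2)T] / (σ√T)
   = [ln(78.1293/60.9113) + (0.0205 + 0.5·0.4866²)·7.4328] / (0.4866·√7.4328)
   = [0.248946 + 1.032340] / 1.326625 = 0.965824
d₂ = d₁ − σ√T = 0.965824 − 1.326625 = -0.360802
N(d₁) = 0.832934,  N(d₂) = 0.359124,  e^(−rT) = 0.858668
E₀ = V₀·N(d₁) − D·e^(−rT)·N(d₂)
   = 78.1293·0.832934 − 60.9113·0.858668·0.359124 = 46.293421
B₀ = V₀ − E₀ = 78.1293 − 46.293421 = 31.835879
spread = −(1/T)·ln(B₀/D) − r = −(1/7.4328)·ln(31.835879/60.9113) − 0.0205 = 0.06679211
in basis points: 0.06679211 × 10⁴ = 667.9211 bp

spread=667.9211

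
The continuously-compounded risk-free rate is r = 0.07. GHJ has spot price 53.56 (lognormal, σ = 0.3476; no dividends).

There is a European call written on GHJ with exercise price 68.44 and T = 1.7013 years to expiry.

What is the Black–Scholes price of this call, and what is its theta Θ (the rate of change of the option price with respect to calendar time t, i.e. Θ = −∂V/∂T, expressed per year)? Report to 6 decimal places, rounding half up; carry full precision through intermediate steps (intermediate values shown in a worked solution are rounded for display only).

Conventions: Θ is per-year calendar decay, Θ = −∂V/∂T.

price = 7.038981
Θ = -4.148489

σ√T = 0.3476·√1.7013 = 0.453388
d₁ = (ln(S/K) + (r+σ²/2)T) / (σ√T) = (ln(53.56/68.44) + (0.07+0.3476²/2)·1.7013) / 0.453388 = (-0.245155 + 0.221871) / 0.453388 = -0.051354
d₂ = d₁ − σ√T = -0.051354 − 0.453388 = -0.504743
e^{−rT} = 0.887727
N(d₁) = 0.479522,  N(d₂) = 0.306870
Call price V = S·N(d₁) − K·e^{−rT}·N(d₂) = 25.683174 − 18.644193 = 7.038981
φ(d₁) = (1/√(2π))·e^{−d₁²/2} = 0.398417
Θ = −S·φ(d₁)·σ/(2√T) − r·K·e^{−rT}·N(d₂) = −2.843396 − 1.305094 = -4.148489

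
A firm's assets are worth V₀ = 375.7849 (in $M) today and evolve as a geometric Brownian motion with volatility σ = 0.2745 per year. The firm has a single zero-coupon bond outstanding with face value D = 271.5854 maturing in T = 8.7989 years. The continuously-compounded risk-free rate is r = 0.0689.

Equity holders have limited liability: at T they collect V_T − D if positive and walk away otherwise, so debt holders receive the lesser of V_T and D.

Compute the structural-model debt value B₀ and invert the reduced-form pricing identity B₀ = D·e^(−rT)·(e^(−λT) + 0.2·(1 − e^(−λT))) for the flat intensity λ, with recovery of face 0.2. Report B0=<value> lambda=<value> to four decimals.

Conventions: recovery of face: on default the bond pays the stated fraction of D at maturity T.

B0=136.6757 lambda=0.0115

Work the structural quantities from V₀ = 375.7849 against face 271.5854:
d₁ = [ln(V₀/D) + (r + σ²/2)T] / (σ√T)
   = [ln(375.7849/271.5854) + (0.0689 + 0.5·0.2745²)·8.7989] / (0.2745·√8.7989)
   = [0.324740 + 0.937744] / 0.814248 = 1.550491
d₂ = d₁ − σ√T = 1.550491 − 0.814248 = 0.736244
N(d₁) = 0.939488,  N(d₂) = 0.769209,  e^(−rT) = 0.545395
E₀ = V₀·N(d₁) − D·e^(−rT)·N(d₂)
   = 375.7849·0.939488 − 271.5854·0.545395·0.769209 = 239.109167
B₀ = V₀ − E₀ = 375.7849 − 239.109167 = 136.675733
e^(−λT) = (B₀·e^(rT)/D − 0.2)/(1 − 0.2) = (136.6757·1.833532/271.5854 − 0.2)/0.8 = 0.90340921
λ = −ln(0.90340921)/8.7989 = 0.011545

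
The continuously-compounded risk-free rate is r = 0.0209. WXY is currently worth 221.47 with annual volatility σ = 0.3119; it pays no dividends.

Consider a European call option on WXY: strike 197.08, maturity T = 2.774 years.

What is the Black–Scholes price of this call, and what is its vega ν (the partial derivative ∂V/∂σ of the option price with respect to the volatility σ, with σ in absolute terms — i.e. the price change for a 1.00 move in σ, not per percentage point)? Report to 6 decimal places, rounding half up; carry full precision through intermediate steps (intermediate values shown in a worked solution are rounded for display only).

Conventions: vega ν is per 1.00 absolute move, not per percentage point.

price = 61.774296
ν = 123.213173

σ√T = 0.3119·√2.774 = 0.519480
d₁ = (ln(S/K) + (r+σ²/2)T) / (σ√T) = (ln(221.47/197.08) + (0.0209+0.3119²/2)·2.774) / 0.519480 = (0.116677 + 0.192906) / 0.519480 = 0.595949
d₂ = d₁ − σ√T = 0.595949 − 0.519480 = 0.076470
e^{−rT} = 0.943672
N(d₁) = 0.724395,  N(d₂) = 0.530477
Call price V = S·N(d₁) − K·e^{−rT}·N(d₂) = 160.431863 − 98.657567 = 61.774296
φ(d₁) = (1/√(2π))·e^{−d₁²/2} = 0.334033
ν = S·φ(d₁)·√T = 123.213173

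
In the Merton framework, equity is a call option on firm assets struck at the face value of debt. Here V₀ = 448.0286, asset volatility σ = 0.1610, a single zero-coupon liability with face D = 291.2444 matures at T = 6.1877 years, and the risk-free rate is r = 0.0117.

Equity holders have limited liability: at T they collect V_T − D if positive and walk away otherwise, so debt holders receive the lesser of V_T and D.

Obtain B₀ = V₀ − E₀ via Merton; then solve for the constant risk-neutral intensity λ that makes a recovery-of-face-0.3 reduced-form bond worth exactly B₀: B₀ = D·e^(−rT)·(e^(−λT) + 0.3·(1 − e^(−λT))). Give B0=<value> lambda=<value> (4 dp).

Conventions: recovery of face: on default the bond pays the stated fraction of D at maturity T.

B0=264.0320 lambda=0.0060

Equity is a call on the firm's assets struck at D = 291.2444:
d₁ = [ln(V₀/D) + (r + σ²/2)T] / (σ√T)
   = [ln(448.0286/291.2444) + (0.0117 + 0.5·0.1610²)·6.1877] / (0.1610·√6.1877)
   = [0.430694 + 0.152592] / 0.400489 = 1.456435
d₂ = d₁ − σ√T = 1.456435 − 0.400489 = 1.055946
N(d₁) = 0.927364,  N(d₂) = 0.854504,  e^(−rT) = 0.930162
E₀ = V₀·N(d₁) − D·e^(−rT)·N(d₂)
   = 448.0286·0.927364 − 291.2444·0.930162·0.854504 = 183.996564
B₀ = V₀ − E₀ = 448.0286 − 183.996564 = 264.032036
e^(−λT) = (B₀·e^(rT)/D − 0.3)/(1 − 0.3) = (264.0320·1.075081/291.2444 − 0.3)/0.7 = 0.96375852
λ = −ln(0.96375852)/6.1877 = 0.005966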